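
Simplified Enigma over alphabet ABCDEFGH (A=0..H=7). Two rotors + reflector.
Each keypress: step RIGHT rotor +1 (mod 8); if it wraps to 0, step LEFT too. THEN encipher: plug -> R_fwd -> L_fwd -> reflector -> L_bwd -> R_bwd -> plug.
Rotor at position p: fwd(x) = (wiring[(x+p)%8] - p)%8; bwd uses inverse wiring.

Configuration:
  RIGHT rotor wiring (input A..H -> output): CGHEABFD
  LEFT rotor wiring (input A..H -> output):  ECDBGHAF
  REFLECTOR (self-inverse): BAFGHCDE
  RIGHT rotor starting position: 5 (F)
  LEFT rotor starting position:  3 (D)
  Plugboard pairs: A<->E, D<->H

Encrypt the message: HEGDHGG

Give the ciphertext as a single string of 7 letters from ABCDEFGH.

Answer: ABFEGDE

Derivation:
Char 1 ('H'): step: R->6, L=3; H->plug->D->R->A->L->G->refl->D->L'->B->R'->E->plug->A
Char 2 ('E'): step: R->7, L=3; E->plug->A->R->E->L->C->refl->F->L'->D->R'->B->plug->B
Char 3 ('G'): step: R->0, L->4 (L advanced); G->plug->G->R->F->L->G->refl->D->L'->B->R'->F->plug->F
Char 4 ('D'): step: R->1, L=4; D->plug->H->R->B->L->D->refl->G->L'->F->R'->A->plug->E
Char 5 ('H'): step: R->2, L=4; H->plug->D->R->H->L->F->refl->C->L'->A->R'->G->plug->G
Char 6 ('G'): step: R->3, L=4; G->plug->G->R->D->L->B->refl->A->L'->E->R'->H->plug->D
Char 7 ('G'): step: R->4, L=4; G->plug->G->R->D->L->B->refl->A->L'->E->R'->A->plug->E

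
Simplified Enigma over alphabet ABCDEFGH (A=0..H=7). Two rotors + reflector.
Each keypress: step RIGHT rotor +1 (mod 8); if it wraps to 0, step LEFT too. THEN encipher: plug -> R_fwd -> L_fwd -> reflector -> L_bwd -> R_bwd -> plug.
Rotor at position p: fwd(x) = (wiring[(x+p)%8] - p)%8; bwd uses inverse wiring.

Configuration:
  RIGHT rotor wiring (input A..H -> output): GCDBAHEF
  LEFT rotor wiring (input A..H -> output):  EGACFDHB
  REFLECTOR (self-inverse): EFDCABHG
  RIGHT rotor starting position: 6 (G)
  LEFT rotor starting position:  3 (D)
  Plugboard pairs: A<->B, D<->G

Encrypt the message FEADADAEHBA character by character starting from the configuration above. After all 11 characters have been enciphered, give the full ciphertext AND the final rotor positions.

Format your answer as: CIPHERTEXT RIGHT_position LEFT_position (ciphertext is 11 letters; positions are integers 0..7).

Answer: BCHCEGGDEDG 1 5

Derivation:
Char 1 ('F'): step: R->7, L=3; F->plug->F->R->B->L->C->refl->D->L'->G->R'->A->plug->B
Char 2 ('E'): step: R->0, L->4 (L advanced); E->plug->E->R->A->L->B->refl->F->L'->D->R'->C->plug->C
Char 3 ('A'): step: R->1, L=4; A->plug->B->R->C->L->D->refl->C->L'->F->R'->H->plug->H
Char 4 ('D'): step: R->2, L=4; D->plug->G->R->E->L->A->refl->E->L'->G->R'->C->plug->C
Char 5 ('A'): step: R->3, L=4; A->plug->B->R->F->L->C->refl->D->L'->C->R'->E->plug->E
Char 6 ('D'): step: R->4, L=4; D->plug->G->R->H->L->G->refl->H->L'->B->R'->D->plug->G
Char 7 ('A'): step: R->5, L=4; A->plug->B->R->H->L->G->refl->H->L'->B->R'->D->plug->G
Char 8 ('E'): step: R->6, L=4; E->plug->E->R->F->L->C->refl->D->L'->C->R'->G->plug->D
Char 9 ('H'): step: R->7, L=4; H->plug->H->R->F->L->C->refl->D->L'->C->R'->E->plug->E
Char 10 ('B'): step: R->0, L->5 (L advanced); B->plug->A->R->G->L->F->refl->B->L'->E->R'->G->plug->D
Char 11 ('A'): step: R->1, L=5; A->plug->B->R->C->L->E->refl->A->L'->H->R'->D->plug->G
Final: ciphertext=BCHCEGGDEDG, RIGHT=1, LEFT=5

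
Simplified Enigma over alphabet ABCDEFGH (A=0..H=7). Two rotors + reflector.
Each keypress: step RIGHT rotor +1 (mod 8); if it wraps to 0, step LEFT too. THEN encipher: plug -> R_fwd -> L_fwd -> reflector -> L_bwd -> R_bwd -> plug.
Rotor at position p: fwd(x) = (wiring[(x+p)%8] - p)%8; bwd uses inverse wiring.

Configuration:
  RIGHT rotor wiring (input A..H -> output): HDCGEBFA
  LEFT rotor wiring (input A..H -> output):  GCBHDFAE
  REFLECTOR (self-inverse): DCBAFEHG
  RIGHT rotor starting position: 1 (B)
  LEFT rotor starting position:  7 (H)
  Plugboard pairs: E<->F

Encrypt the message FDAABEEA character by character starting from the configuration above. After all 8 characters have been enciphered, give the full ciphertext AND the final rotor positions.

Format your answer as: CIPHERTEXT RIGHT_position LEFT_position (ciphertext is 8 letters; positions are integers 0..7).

Answer: DEBDFBCB 1 0

Derivation:
Char 1 ('F'): step: R->2, L=7; F->plug->E->R->D->L->C->refl->B->L'->H->R'->D->plug->D
Char 2 ('D'): step: R->3, L=7; D->plug->D->R->C->L->D->refl->A->L'->E->R'->F->plug->E
Char 3 ('A'): step: R->4, L=7; A->plug->A->R->A->L->F->refl->E->L'->F->R'->B->plug->B
Char 4 ('A'): step: R->5, L=7; A->plug->A->R->E->L->A->refl->D->L'->C->R'->D->plug->D
Char 5 ('B'): step: R->6, L=7; B->plug->B->R->C->L->D->refl->A->L'->E->R'->E->plug->F
Char 6 ('E'): step: R->7, L=7; E->plug->F->R->F->L->E->refl->F->L'->A->R'->B->plug->B
Char 7 ('E'): step: R->0, L->0 (L advanced); E->plug->F->R->B->L->C->refl->B->L'->C->R'->C->plug->C
Char 8 ('A'): step: R->1, L=0; A->plug->A->R->C->L->B->refl->C->L'->B->R'->B->plug->B
Final: ciphertext=DEBDFBCB, RIGHT=1, LEFT=0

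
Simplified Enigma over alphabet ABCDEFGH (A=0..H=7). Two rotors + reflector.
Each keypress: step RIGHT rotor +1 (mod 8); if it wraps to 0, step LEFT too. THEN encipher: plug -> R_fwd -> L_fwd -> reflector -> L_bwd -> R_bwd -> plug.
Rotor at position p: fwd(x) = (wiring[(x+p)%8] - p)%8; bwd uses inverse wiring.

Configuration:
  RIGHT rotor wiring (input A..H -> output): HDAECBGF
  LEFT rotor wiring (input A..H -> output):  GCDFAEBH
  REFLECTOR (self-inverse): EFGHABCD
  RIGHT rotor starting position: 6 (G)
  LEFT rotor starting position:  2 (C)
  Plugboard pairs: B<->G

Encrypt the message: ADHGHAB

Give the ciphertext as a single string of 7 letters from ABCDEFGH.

Char 1 ('A'): step: R->7, L=2; A->plug->A->R->G->L->E->refl->A->L'->H->R'->H->plug->H
Char 2 ('D'): step: R->0, L->3 (L advanced); D->plug->D->R->E->L->E->refl->A->L'->H->R'->A->plug->A
Char 3 ('H'): step: R->1, L=3; H->plug->H->R->G->L->H->refl->D->L'->F->R'->F->plug->F
Char 4 ('G'): step: R->2, L=3; G->plug->B->R->C->L->B->refl->F->L'->B->R'->H->plug->H
Char 5 ('H'): step: R->3, L=3; H->plug->H->R->F->L->D->refl->H->L'->G->R'->C->plug->C
Char 6 ('A'): step: R->4, L=3; A->plug->A->R->G->L->H->refl->D->L'->F->R'->B->plug->G
Char 7 ('B'): step: R->5, L=3; B->plug->G->R->H->L->A->refl->E->L'->E->R'->A->plug->A

Answer: HAFHCGA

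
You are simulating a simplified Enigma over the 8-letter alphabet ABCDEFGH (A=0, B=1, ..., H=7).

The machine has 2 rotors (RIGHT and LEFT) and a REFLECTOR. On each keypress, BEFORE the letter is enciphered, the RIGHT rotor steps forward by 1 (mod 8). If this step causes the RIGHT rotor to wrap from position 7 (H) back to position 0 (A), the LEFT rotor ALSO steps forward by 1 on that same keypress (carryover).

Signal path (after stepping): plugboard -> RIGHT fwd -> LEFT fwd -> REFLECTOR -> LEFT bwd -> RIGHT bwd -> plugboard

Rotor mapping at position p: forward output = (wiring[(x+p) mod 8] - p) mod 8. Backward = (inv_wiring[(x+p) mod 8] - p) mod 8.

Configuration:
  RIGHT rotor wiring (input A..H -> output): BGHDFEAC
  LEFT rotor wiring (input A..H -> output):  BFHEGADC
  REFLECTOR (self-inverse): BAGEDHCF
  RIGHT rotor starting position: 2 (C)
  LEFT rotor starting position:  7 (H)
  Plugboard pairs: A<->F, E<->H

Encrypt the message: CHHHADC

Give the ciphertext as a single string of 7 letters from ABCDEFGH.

Char 1 ('C'): step: R->3, L=7; C->plug->C->R->B->L->C->refl->G->L'->C->R'->B->plug->B
Char 2 ('H'): step: R->4, L=7; H->plug->E->R->F->L->H->refl->F->L'->E->R'->C->plug->C
Char 3 ('H'): step: R->5, L=7; H->plug->E->R->B->L->C->refl->G->L'->C->R'->F->plug->A
Char 4 ('H'): step: R->6, L=7; H->plug->E->R->B->L->C->refl->G->L'->C->R'->A->plug->F
Char 5 ('A'): step: R->7, L=7; A->plug->F->R->G->L->B->refl->A->L'->D->R'->A->plug->F
Char 6 ('D'): step: R->0, L->0 (L advanced); D->plug->D->R->D->L->E->refl->D->L'->G->R'->B->plug->B
Char 7 ('C'): step: R->1, L=0; C->plug->C->R->C->L->H->refl->F->L'->B->R'->G->plug->G

Answer: BCAFFBG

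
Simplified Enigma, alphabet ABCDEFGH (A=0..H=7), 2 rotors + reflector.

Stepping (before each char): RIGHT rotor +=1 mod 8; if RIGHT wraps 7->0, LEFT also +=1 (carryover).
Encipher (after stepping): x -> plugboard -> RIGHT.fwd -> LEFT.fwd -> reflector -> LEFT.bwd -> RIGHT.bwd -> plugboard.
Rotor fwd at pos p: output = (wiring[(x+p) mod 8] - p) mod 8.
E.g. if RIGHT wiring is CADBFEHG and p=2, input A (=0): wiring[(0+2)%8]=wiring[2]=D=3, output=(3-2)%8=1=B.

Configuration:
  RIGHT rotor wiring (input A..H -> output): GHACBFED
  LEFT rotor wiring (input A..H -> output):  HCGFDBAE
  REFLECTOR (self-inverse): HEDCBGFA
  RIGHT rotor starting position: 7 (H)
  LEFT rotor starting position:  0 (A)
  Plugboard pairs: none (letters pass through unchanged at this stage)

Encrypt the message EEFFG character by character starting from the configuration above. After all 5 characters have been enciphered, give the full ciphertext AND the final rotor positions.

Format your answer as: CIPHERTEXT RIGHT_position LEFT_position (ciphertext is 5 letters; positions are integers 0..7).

Answer: BHCBA 4 1

Derivation:
Char 1 ('E'): step: R->0, L->1 (L advanced); E->plug->E->R->B->L->F->refl->G->L'->H->R'->B->plug->B
Char 2 ('E'): step: R->1, L=1; E->plug->E->R->E->L->A->refl->H->L'->F->R'->H->plug->H
Char 3 ('F'): step: R->2, L=1; F->plug->F->R->B->L->F->refl->G->L'->H->R'->C->plug->C
Char 4 ('F'): step: R->3, L=1; F->plug->F->R->D->L->C->refl->D->L'->G->R'->B->plug->B
Char 5 ('G'): step: R->4, L=1; G->plug->G->R->E->L->A->refl->H->L'->F->R'->A->plug->A
Final: ciphertext=BHCBA, RIGHT=4, LEFT=1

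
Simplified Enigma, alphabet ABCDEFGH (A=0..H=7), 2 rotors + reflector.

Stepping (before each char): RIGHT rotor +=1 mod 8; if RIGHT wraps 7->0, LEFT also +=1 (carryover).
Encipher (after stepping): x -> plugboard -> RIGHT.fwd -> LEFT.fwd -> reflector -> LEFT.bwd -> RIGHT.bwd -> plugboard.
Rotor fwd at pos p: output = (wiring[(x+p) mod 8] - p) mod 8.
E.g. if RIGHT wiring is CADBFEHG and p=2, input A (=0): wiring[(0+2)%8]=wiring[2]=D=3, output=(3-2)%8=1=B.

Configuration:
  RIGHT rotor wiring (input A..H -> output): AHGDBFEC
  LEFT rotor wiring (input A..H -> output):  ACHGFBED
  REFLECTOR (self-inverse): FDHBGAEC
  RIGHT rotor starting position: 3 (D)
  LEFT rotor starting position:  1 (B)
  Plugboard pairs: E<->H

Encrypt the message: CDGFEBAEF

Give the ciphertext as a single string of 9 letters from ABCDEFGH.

Answer: AFDHFCDGH

Derivation:
Char 1 ('C'): step: R->4, L=1; C->plug->C->R->A->L->B->refl->D->L'->F->R'->A->plug->A
Char 2 ('D'): step: R->5, L=1; D->plug->D->R->D->L->E->refl->G->L'->B->R'->F->plug->F
Char 3 ('G'): step: R->6, L=1; G->plug->G->R->D->L->E->refl->G->L'->B->R'->D->plug->D
Char 4 ('F'): step: R->7, L=1; F->plug->F->R->C->L->F->refl->A->L'->E->R'->E->plug->H
Char 5 ('E'): step: R->0, L->2 (L advanced); E->plug->H->R->C->L->D->refl->B->L'->F->R'->F->plug->F
Char 6 ('B'): step: R->1, L=2; B->plug->B->R->F->L->B->refl->D->L'->C->R'->C->plug->C
Char 7 ('A'): step: R->2, L=2; A->plug->A->R->E->L->C->refl->H->L'->D->R'->D->plug->D
Char 8 ('E'): step: R->3, L=2; E->plug->H->R->D->L->H->refl->C->L'->E->R'->G->plug->G
Char 9 ('F'): step: R->4, L=2; F->plug->F->R->D->L->H->refl->C->L'->E->R'->E->plug->H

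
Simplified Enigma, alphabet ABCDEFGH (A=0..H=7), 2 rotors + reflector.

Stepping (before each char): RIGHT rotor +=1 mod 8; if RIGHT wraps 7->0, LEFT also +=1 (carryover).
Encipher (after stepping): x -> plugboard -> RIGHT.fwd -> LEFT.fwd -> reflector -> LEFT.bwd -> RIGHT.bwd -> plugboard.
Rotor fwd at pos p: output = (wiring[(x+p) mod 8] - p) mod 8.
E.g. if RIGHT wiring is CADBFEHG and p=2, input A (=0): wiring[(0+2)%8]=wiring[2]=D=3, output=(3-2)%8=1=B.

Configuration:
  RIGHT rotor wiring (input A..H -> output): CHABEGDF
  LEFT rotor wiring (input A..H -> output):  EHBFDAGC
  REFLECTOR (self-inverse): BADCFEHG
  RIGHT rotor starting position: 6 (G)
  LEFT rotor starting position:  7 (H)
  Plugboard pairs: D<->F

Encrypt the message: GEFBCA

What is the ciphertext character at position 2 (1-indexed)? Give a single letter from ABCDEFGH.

Char 1 ('G'): step: R->7, L=7; G->plug->G->R->H->L->H->refl->G->L'->E->R'->H->plug->H
Char 2 ('E'): step: R->0, L->0 (L advanced); E->plug->E->R->E->L->D->refl->C->L'->H->R'->B->plug->B

B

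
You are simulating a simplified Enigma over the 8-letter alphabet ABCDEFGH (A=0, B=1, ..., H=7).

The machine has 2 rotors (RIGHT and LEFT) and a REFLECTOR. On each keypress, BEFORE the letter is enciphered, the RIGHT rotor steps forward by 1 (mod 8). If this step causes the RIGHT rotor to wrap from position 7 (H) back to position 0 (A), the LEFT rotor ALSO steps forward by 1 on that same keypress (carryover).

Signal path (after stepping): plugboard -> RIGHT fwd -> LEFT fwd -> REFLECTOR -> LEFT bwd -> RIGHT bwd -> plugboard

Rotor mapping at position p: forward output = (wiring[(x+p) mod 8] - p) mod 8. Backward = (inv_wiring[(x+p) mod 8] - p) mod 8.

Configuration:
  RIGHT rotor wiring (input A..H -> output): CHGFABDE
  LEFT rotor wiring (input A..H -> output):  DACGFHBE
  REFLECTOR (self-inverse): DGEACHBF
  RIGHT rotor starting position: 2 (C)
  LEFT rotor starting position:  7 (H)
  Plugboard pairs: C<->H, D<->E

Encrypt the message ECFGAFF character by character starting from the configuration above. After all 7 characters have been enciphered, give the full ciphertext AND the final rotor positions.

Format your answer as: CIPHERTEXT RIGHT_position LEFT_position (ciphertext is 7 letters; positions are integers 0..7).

Char 1 ('E'): step: R->3, L=7; E->plug->D->R->A->L->F->refl->H->L'->E->R'->G->plug->G
Char 2 ('C'): step: R->4, L=7; C->plug->H->R->B->L->E->refl->C->L'->H->R'->C->plug->H
Char 3 ('F'): step: R->5, L=7; F->plug->F->R->B->L->E->refl->C->L'->H->R'->C->plug->H
Char 4 ('G'): step: R->6, L=7; G->plug->G->R->C->L->B->refl->G->L'->F->R'->A->plug->A
Char 5 ('A'): step: R->7, L=7; A->plug->A->R->F->L->G->refl->B->L'->C->R'->G->plug->G
Char 6 ('F'): step: R->0, L->0 (L advanced); F->plug->F->R->B->L->A->refl->D->L'->A->R'->E->plug->D
Char 7 ('F'): step: R->1, L=0; F->plug->F->R->C->L->C->refl->E->L'->H->R'->D->plug->E
Final: ciphertext=GHHAGDE, RIGHT=1, LEFT=0

Answer: GHHAGDE 1 0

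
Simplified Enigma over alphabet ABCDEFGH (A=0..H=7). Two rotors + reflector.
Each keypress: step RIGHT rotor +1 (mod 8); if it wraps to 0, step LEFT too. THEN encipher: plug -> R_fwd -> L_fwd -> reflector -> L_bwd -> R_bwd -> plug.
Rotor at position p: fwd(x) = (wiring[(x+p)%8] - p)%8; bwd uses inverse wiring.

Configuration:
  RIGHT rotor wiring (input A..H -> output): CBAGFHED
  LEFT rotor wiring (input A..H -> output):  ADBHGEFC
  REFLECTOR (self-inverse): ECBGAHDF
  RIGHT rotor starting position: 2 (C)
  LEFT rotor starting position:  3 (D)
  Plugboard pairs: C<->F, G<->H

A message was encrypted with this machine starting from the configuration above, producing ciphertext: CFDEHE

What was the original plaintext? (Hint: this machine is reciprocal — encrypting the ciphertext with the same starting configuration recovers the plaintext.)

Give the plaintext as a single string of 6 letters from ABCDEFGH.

Char 1 ('C'): step: R->3, L=3; C->plug->F->R->H->L->G->refl->D->L'->B->R'->D->plug->D
Char 2 ('F'): step: R->4, L=3; F->plug->C->R->A->L->E->refl->A->L'->G->R'->E->plug->E
Char 3 ('D'): step: R->5, L=3; D->plug->D->R->F->L->F->refl->H->L'->E->R'->E->plug->E
Char 4 ('E'): step: R->6, L=3; E->plug->E->R->C->L->B->refl->C->L'->D->R'->D->plug->D
Char 5 ('H'): step: R->7, L=3; H->plug->G->R->A->L->E->refl->A->L'->G->R'->F->plug->C
Char 6 ('E'): step: R->0, L->4 (L advanced); E->plug->E->R->F->L->H->refl->F->L'->G->R'->D->plug->D

Answer: DEEDCD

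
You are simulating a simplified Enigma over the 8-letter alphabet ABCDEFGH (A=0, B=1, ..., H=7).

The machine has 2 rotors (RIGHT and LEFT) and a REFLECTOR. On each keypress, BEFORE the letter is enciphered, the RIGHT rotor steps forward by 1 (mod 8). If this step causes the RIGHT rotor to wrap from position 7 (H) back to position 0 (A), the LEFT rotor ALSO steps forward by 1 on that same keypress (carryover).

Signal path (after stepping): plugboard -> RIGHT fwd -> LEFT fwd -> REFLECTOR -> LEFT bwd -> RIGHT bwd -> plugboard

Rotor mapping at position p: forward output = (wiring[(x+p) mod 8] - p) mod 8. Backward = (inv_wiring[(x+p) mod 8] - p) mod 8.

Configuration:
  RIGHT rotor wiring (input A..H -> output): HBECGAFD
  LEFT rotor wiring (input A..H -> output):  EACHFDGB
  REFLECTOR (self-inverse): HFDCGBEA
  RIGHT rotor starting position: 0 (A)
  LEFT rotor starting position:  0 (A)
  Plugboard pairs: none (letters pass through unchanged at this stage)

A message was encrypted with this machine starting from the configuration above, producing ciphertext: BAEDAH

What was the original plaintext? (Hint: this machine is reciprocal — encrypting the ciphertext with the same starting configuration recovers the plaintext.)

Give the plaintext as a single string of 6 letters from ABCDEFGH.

Answer: CGGBHB

Derivation:
Char 1 ('B'): step: R->1, L=0; B->plug->B->R->D->L->H->refl->A->L'->B->R'->C->plug->C
Char 2 ('A'): step: R->2, L=0; A->plug->A->R->C->L->C->refl->D->L'->F->R'->G->plug->G
Char 3 ('E'): step: R->3, L=0; E->plug->E->R->A->L->E->refl->G->L'->G->R'->G->plug->G
Char 4 ('D'): step: R->4, L=0; D->plug->D->R->H->L->B->refl->F->L'->E->R'->B->plug->B
Char 5 ('A'): step: R->5, L=0; A->plug->A->R->D->L->H->refl->A->L'->B->R'->H->plug->H
Char 6 ('H'): step: R->6, L=0; H->plug->H->R->C->L->C->refl->D->L'->F->R'->B->plug->B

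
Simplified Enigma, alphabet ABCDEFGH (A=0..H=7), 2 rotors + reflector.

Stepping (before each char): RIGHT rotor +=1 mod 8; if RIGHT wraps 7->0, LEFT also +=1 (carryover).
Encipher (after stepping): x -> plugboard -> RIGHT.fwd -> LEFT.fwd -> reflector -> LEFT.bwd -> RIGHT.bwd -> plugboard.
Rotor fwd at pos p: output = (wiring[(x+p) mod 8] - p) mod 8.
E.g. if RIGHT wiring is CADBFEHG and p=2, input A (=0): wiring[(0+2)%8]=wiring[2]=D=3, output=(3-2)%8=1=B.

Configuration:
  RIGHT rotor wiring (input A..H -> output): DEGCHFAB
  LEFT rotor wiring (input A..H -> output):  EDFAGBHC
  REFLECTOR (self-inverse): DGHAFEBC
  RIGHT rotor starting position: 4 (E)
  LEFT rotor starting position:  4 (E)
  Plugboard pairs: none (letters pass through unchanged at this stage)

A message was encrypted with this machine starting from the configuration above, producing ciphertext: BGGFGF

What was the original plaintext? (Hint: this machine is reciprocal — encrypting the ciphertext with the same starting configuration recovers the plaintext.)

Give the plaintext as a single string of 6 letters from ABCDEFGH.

Char 1 ('B'): step: R->5, L=4; B->plug->B->R->D->L->G->refl->B->L'->G->R'->D->plug->D
Char 2 ('G'): step: R->6, L=4; G->plug->G->R->B->L->F->refl->E->L'->H->R'->H->plug->H
Char 3 ('G'): step: R->7, L=4; G->plug->G->R->G->L->B->refl->G->L'->D->R'->E->plug->E
Char 4 ('F'): step: R->0, L->5 (L advanced); F->plug->F->R->F->L->A->refl->D->L'->G->R'->C->plug->C
Char 5 ('G'): step: R->1, L=5; G->plug->G->R->A->L->E->refl->F->L'->C->R'->H->plug->H
Char 6 ('F'): step: R->2, L=5; F->plug->F->R->H->L->B->refl->G->L'->E->R'->A->plug->A

Answer: DHECHA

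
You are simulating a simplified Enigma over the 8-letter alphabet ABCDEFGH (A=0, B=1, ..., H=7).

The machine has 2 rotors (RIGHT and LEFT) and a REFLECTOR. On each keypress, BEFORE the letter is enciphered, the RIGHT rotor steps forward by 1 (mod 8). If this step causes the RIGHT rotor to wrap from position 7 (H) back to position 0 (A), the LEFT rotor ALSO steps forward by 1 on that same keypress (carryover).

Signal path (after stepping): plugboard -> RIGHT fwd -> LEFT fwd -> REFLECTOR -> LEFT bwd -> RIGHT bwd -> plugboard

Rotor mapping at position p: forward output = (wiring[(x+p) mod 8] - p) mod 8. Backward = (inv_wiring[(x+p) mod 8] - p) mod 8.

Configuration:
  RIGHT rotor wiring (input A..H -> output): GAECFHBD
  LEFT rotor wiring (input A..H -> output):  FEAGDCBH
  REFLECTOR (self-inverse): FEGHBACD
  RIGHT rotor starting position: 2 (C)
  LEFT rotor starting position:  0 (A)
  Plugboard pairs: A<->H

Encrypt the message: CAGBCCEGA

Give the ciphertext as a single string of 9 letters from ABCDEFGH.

Char 1 ('C'): step: R->3, L=0; C->plug->C->R->E->L->D->refl->H->L'->H->R'->A->plug->H
Char 2 ('A'): step: R->4, L=0; A->plug->H->R->G->L->B->refl->E->L'->B->R'->A->plug->H
Char 3 ('G'): step: R->5, L=0; G->plug->G->R->F->L->C->refl->G->L'->D->R'->E->plug->E
Char 4 ('B'): step: R->6, L=0; B->plug->B->R->F->L->C->refl->G->L'->D->R'->A->plug->H
Char 5 ('C'): step: R->7, L=0; C->plug->C->R->B->L->E->refl->B->L'->G->R'->F->plug->F
Char 6 ('C'): step: R->0, L->1 (L advanced); C->plug->C->R->E->L->B->refl->E->L'->H->R'->F->plug->F
Char 7 ('E'): step: R->1, L=1; E->plug->E->R->G->L->G->refl->C->L'->D->R'->B->plug->B
Char 8 ('G'): step: R->2, L=1; G->plug->G->R->E->L->B->refl->E->L'->H->R'->E->plug->E
Char 9 ('A'): step: R->3, L=1; A->plug->H->R->B->L->H->refl->D->L'->A->R'->E->plug->E

Answer: HHEHFFBEE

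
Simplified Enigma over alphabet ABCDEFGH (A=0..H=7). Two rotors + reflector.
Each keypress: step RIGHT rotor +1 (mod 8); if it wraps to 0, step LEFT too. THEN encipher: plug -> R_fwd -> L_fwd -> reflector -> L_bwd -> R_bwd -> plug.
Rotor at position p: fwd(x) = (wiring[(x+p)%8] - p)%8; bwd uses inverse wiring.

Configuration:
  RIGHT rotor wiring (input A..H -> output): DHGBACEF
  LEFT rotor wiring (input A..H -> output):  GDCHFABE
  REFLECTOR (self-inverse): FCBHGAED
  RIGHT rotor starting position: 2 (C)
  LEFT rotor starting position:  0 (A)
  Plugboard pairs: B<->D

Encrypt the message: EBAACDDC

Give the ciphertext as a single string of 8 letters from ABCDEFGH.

Char 1 ('E'): step: R->3, L=0; E->plug->E->R->C->L->C->refl->B->L'->G->R'->A->plug->A
Char 2 ('B'): step: R->4, L=0; B->plug->D->R->B->L->D->refl->H->L'->D->R'->F->plug->F
Char 3 ('A'): step: R->5, L=0; A->plug->A->R->F->L->A->refl->F->L'->E->R'->G->plug->G
Char 4 ('A'): step: R->6, L=0; A->plug->A->R->G->L->B->refl->C->L'->C->R'->G->plug->G
Char 5 ('C'): step: R->7, L=0; C->plug->C->R->A->L->G->refl->E->L'->H->R'->D->plug->B
Char 6 ('D'): step: R->0, L->1 (L advanced); D->plug->B->R->H->L->F->refl->A->L'->F->R'->H->plug->H
Char 7 ('D'): step: R->1, L=1; D->plug->B->R->F->L->A->refl->F->L'->H->R'->D->plug->B
Char 8 ('C'): step: R->2, L=1; C->plug->C->R->G->L->D->refl->H->L'->E->R'->A->plug->A

Answer: AFGGBHBA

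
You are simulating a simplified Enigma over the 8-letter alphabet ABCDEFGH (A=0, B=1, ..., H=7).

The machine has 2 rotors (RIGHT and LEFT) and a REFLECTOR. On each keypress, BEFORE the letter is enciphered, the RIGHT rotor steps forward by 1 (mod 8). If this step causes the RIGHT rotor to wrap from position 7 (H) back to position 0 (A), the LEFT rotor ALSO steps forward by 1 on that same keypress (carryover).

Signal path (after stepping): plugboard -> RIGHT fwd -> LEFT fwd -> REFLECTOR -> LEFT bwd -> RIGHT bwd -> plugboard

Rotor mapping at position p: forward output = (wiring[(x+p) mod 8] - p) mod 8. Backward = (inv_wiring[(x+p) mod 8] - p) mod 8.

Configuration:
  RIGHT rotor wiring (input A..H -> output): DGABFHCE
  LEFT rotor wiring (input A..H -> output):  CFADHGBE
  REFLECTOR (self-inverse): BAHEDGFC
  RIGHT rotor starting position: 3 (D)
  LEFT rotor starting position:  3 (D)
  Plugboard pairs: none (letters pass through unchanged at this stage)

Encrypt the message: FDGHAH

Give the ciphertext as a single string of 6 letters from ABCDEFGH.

Answer: ABFCED

Derivation:
Char 1 ('F'): step: R->4, L=3; F->plug->F->R->C->L->D->refl->E->L'->B->R'->A->plug->A
Char 2 ('D'): step: R->5, L=3; D->plug->D->R->G->L->C->refl->H->L'->F->R'->B->plug->B
Char 3 ('G'): step: R->6, L=3; G->plug->G->R->H->L->F->refl->G->L'->D->R'->F->plug->F
Char 4 ('H'): step: R->7, L=3; H->plug->H->R->D->L->G->refl->F->L'->H->R'->C->plug->C
Char 5 ('A'): step: R->0, L->4 (L advanced); A->plug->A->R->D->L->A->refl->B->L'->F->R'->E->plug->E
Char 6 ('H'): step: R->1, L=4; H->plug->H->R->C->L->F->refl->G->L'->E->R'->D->plug->D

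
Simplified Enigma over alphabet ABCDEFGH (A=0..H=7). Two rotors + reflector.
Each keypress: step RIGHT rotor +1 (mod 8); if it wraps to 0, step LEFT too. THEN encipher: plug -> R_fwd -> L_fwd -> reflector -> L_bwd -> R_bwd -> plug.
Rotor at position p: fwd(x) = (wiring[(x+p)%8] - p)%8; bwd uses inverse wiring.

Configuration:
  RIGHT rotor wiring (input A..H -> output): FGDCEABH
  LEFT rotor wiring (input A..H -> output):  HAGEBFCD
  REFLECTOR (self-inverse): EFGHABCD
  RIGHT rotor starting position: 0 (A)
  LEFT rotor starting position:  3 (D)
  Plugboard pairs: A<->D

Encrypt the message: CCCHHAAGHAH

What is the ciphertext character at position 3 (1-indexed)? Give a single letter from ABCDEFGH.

Char 1 ('C'): step: R->1, L=3; C->plug->C->R->B->L->G->refl->C->L'->C->R'->B->plug->B
Char 2 ('C'): step: R->2, L=3; C->plug->C->R->C->L->C->refl->G->L'->B->R'->A->plug->D
Char 3 ('C'): step: R->3, L=3; C->plug->C->R->F->L->E->refl->A->L'->E->R'->E->plug->E

E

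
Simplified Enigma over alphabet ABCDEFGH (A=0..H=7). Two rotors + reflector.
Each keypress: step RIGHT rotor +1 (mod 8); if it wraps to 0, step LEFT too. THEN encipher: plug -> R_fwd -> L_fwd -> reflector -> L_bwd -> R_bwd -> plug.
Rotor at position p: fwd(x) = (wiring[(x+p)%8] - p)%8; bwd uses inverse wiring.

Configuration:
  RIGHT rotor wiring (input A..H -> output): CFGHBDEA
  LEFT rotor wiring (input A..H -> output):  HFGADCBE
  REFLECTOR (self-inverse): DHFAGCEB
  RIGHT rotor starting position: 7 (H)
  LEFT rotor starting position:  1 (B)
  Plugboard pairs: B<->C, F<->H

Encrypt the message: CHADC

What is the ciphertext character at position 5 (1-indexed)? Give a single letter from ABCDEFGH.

Char 1 ('C'): step: R->0, L->2 (L advanced); C->plug->B->R->F->L->C->refl->F->L'->G->R'->C->plug->B
Char 2 ('H'): step: R->1, L=2; H->plug->F->R->D->L->A->refl->D->L'->H->R'->G->plug->G
Char 3 ('A'): step: R->2, L=2; A->plug->A->R->E->L->H->refl->B->L'->C->R'->E->plug->E
Char 4 ('D'): step: R->3, L=2; D->plug->D->R->B->L->G->refl->E->L'->A->R'->C->plug->B
Char 5 ('C'): step: R->4, L=2; C->plug->B->R->H->L->D->refl->A->L'->D->R'->H->plug->F

F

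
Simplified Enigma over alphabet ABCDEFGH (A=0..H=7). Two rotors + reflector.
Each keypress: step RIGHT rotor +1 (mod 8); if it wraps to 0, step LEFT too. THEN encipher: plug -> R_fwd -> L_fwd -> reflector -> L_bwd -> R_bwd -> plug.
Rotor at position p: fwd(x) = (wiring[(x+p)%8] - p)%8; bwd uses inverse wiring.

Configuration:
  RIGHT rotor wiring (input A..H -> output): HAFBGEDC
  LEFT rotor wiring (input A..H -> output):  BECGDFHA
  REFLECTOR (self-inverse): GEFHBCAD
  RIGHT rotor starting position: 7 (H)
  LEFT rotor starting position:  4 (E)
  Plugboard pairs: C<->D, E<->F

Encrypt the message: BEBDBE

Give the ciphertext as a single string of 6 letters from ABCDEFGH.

Char 1 ('B'): step: R->0, L->5 (L advanced); B->plug->B->R->A->L->A->refl->G->L'->H->R'->A->plug->A
Char 2 ('E'): step: R->1, L=5; E->plug->F->R->C->L->D->refl->H->L'->E->R'->B->plug->B
Char 3 ('B'): step: R->2, L=5; B->plug->B->R->H->L->G->refl->A->L'->A->R'->F->plug->E
Char 4 ('D'): step: R->3, L=5; D->plug->C->R->B->L->C->refl->F->L'->F->R'->G->plug->G
Char 5 ('B'): step: R->4, L=5; B->plug->B->R->A->L->A->refl->G->L'->H->R'->C->plug->D
Char 6 ('E'): step: R->5, L=5; E->plug->F->R->A->L->A->refl->G->L'->H->R'->A->plug->A

Answer: ABEGDA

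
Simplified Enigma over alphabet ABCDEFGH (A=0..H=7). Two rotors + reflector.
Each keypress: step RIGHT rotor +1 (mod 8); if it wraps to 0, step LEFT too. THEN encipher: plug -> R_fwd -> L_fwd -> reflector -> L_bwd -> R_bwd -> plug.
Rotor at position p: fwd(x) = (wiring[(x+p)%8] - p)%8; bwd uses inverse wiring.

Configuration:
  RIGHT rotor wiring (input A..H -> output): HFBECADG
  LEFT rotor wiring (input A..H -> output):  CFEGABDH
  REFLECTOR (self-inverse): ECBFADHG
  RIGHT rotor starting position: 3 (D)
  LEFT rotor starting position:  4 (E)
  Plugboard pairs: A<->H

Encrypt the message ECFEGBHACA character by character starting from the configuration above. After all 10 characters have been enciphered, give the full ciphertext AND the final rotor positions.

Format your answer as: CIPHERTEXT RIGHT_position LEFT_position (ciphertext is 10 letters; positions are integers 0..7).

Char 1 ('E'): step: R->4, L=4; E->plug->E->R->D->L->D->refl->F->L'->B->R'->F->plug->F
Char 2 ('C'): step: R->5, L=4; C->plug->C->R->B->L->F->refl->D->L'->D->R'->A->plug->H
Char 3 ('F'): step: R->6, L=4; F->plug->F->R->G->L->A->refl->E->L'->A->R'->B->plug->B
Char 4 ('E'): step: R->7, L=4; E->plug->E->R->F->L->B->refl->C->L'->H->R'->A->plug->H
Char 5 ('G'): step: R->0, L->5 (L advanced); G->plug->G->R->D->L->F->refl->D->L'->H->R'->A->plug->H
Char 6 ('B'): step: R->1, L=5; B->plug->B->R->A->L->E->refl->A->L'->E->R'->A->plug->H
Char 7 ('H'): step: R->2, L=5; H->plug->A->R->H->L->D->refl->F->L'->D->R'->H->plug->A
Char 8 ('A'): step: R->3, L=5; A->plug->H->R->G->L->B->refl->C->L'->C->R'->G->plug->G
Char 9 ('C'): step: R->4, L=5; C->plug->C->R->H->L->D->refl->F->L'->D->R'->E->plug->E
Char 10 ('A'): step: R->5, L=5; A->plug->H->R->F->L->H->refl->G->L'->B->R'->C->plug->C
Final: ciphertext=FHBHHHAGEC, RIGHT=5, LEFT=5

Answer: FHBHHHAGEC 5 5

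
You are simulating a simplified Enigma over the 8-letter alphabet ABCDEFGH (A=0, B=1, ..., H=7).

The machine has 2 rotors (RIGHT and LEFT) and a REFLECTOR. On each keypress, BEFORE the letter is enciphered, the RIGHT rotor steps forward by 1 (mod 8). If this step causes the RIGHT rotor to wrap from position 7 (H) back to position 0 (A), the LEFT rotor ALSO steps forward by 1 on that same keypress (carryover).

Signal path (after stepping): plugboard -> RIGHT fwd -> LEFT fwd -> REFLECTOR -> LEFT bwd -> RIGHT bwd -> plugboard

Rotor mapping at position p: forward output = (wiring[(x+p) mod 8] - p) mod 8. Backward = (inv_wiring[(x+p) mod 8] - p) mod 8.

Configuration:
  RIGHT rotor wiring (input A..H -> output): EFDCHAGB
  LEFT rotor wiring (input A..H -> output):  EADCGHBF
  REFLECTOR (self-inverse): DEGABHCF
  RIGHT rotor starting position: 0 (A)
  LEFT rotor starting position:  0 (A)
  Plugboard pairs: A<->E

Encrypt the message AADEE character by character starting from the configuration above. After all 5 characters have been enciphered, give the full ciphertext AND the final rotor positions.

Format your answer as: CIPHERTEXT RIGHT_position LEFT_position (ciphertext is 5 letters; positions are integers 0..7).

Answer: FHBBC 5 0

Derivation:
Char 1 ('A'): step: R->1, L=0; A->plug->E->R->H->L->F->refl->H->L'->F->R'->F->plug->F
Char 2 ('A'): step: R->2, L=0; A->plug->E->R->E->L->G->refl->C->L'->D->R'->H->plug->H
Char 3 ('D'): step: R->3, L=0; D->plug->D->R->D->L->C->refl->G->L'->E->R'->B->plug->B
Char 4 ('E'): step: R->4, L=0; E->plug->A->R->D->L->C->refl->G->L'->E->R'->B->plug->B
Char 5 ('E'): step: R->5, L=0; E->plug->A->R->D->L->C->refl->G->L'->E->R'->C->plug->C
Final: ciphertext=FHBBC, RIGHT=5, LEFT=0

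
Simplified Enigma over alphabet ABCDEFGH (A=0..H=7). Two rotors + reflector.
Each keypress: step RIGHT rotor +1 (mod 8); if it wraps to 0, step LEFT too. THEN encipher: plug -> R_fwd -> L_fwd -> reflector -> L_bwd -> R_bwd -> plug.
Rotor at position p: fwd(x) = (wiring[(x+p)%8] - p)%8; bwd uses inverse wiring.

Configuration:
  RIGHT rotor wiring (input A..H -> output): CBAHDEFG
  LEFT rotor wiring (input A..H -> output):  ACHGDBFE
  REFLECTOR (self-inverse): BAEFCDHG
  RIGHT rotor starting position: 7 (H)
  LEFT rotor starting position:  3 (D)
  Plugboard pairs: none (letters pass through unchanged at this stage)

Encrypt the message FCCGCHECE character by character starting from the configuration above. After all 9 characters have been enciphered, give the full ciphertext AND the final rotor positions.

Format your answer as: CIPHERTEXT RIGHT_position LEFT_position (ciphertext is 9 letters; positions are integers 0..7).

Answer: DHACECDBF 0 5

Derivation:
Char 1 ('F'): step: R->0, L->4 (L advanced); F->plug->F->R->E->L->E->refl->C->L'->H->R'->D->plug->D
Char 2 ('C'): step: R->1, L=4; C->plug->C->R->G->L->D->refl->F->L'->B->R'->H->plug->H
Char 3 ('C'): step: R->2, L=4; C->plug->C->R->B->L->F->refl->D->L'->G->R'->A->plug->A
Char 4 ('G'): step: R->3, L=4; G->plug->G->R->G->L->D->refl->F->L'->B->R'->C->plug->C
Char 5 ('C'): step: R->4, L=4; C->plug->C->R->B->L->F->refl->D->L'->G->R'->E->plug->E
Char 6 ('H'): step: R->5, L=4; H->plug->H->R->G->L->D->refl->F->L'->B->R'->C->plug->C
Char 7 ('E'): step: R->6, L=4; E->plug->E->R->C->L->B->refl->A->L'->D->R'->D->plug->D
Char 8 ('C'): step: R->7, L=4; C->plug->C->R->C->L->B->refl->A->L'->D->R'->B->plug->B
Char 9 ('E'): step: R->0, L->5 (L advanced); E->plug->E->R->D->L->D->refl->F->L'->E->R'->F->plug->F
Final: ciphertext=DHACECDBF, RIGHT=0, LEFT=5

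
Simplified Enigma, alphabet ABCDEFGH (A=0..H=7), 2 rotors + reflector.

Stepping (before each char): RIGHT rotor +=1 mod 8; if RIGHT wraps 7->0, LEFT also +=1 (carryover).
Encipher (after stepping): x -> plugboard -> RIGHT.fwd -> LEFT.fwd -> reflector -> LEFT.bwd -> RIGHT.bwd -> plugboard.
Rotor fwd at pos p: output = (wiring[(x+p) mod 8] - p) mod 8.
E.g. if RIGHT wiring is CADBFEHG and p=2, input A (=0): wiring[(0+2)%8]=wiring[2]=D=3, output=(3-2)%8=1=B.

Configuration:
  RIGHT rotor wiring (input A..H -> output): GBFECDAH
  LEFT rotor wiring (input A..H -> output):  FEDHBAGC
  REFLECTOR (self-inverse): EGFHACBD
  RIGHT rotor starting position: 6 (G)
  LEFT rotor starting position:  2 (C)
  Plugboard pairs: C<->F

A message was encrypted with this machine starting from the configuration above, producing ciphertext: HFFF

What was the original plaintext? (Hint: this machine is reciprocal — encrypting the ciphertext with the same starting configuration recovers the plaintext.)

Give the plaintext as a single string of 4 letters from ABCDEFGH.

Char 1 ('H'): step: R->7, L=2; H->plug->H->R->B->L->F->refl->C->L'->H->R'->B->plug->B
Char 2 ('F'): step: R->0, L->3 (L advanced); F->plug->C->R->F->L->C->refl->F->L'->C->R'->E->plug->E
Char 3 ('F'): step: R->1, L=3; F->plug->C->R->D->L->D->refl->H->L'->E->R'->B->plug->B
Char 4 ('F'): step: R->2, L=3; F->plug->C->R->A->L->E->refl->A->L'->H->R'->H->plug->H

Answer: BEBH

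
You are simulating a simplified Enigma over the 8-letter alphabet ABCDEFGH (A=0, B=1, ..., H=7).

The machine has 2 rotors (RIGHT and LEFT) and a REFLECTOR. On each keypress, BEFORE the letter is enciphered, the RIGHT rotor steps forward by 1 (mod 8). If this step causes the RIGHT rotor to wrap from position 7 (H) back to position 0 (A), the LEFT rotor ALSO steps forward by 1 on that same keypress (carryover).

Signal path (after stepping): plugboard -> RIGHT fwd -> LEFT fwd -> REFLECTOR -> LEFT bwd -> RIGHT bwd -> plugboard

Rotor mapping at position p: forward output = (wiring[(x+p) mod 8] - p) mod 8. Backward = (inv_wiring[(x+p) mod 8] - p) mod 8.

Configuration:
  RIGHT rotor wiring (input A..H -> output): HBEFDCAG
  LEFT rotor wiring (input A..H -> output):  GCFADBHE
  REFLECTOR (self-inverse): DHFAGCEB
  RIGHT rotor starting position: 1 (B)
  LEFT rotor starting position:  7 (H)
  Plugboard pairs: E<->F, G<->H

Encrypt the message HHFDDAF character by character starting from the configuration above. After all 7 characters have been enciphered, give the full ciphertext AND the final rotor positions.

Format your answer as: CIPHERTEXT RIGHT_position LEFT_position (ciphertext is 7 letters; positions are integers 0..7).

Char 1 ('H'): step: R->2, L=7; H->plug->G->R->F->L->E->refl->G->L'->D->R'->B->plug->B
Char 2 ('H'): step: R->3, L=7; H->plug->G->R->G->L->C->refl->F->L'->A->R'->B->plug->B
Char 3 ('F'): step: R->4, L=7; F->plug->E->R->D->L->G->refl->E->L'->F->R'->F->plug->E
Char 4 ('D'): step: R->5, L=7; D->plug->D->R->C->L->D->refl->A->L'->H->R'->F->plug->E
Char 5 ('D'): step: R->6, L=7; D->plug->D->R->D->L->G->refl->E->L'->F->R'->G->plug->H
Char 6 ('A'): step: R->7, L=7; A->plug->A->R->H->L->A->refl->D->L'->C->R'->C->plug->C
Char 7 ('F'): step: R->0, L->0 (L advanced); F->plug->E->R->D->L->A->refl->D->L'->E->R'->C->plug->C
Final: ciphertext=BBEEHCC, RIGHT=0, LEFT=0

Answer: BBEEHCC 0 0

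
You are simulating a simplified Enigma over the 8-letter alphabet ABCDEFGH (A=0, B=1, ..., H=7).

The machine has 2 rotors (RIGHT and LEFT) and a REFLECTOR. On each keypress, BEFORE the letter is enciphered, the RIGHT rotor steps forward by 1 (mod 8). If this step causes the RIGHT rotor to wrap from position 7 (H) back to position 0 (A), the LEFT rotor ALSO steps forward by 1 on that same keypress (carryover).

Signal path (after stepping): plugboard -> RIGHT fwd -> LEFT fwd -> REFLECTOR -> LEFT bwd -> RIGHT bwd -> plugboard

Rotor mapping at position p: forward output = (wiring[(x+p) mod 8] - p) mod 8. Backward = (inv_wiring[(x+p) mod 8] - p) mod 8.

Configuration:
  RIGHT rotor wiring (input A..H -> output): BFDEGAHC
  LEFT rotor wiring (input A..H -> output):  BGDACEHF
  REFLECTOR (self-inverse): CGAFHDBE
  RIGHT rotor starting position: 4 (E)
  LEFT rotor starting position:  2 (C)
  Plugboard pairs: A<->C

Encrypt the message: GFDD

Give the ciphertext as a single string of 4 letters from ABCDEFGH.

Answer: FDEG

Derivation:
Char 1 ('G'): step: R->5, L=2; G->plug->G->R->H->L->E->refl->H->L'->G->R'->F->plug->F
Char 2 ('F'): step: R->6, L=2; F->plug->F->R->G->L->H->refl->E->L'->H->R'->D->plug->D
Char 3 ('D'): step: R->7, L=2; D->plug->D->R->E->L->F->refl->D->L'->F->R'->E->plug->E
Char 4 ('D'): step: R->0, L->3 (L advanced); D->plug->D->R->E->L->C->refl->A->L'->H->R'->G->plug->G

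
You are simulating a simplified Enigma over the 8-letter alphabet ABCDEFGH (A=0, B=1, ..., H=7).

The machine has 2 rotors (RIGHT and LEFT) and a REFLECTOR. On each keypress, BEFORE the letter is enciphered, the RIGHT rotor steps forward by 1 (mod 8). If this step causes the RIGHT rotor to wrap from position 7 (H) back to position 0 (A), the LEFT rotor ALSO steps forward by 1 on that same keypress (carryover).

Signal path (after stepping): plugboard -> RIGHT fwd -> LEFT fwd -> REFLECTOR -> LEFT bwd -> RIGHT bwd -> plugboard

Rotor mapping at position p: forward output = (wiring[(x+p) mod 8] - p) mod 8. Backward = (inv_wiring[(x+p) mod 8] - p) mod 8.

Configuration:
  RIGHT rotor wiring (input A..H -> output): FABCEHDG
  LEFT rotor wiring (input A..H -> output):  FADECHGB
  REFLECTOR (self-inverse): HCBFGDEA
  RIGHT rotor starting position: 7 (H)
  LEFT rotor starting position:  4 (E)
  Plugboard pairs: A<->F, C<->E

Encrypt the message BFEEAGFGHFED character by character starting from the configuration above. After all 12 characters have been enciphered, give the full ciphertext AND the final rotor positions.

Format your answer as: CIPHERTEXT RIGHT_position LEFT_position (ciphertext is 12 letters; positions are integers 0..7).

Char 1 ('B'): step: R->0, L->5 (L advanced); B->plug->B->R->A->L->C->refl->B->L'->B->R'->C->plug->E
Char 2 ('F'): step: R->1, L=5; F->plug->A->R->H->L->F->refl->D->L'->E->R'->H->plug->H
Char 3 ('E'): step: R->2, L=5; E->plug->C->R->C->L->E->refl->G->L'->F->R'->D->plug->D
Char 4 ('E'): step: R->3, L=5; E->plug->C->R->E->L->D->refl->F->L'->H->R'->A->plug->F
Char 5 ('A'): step: R->4, L=5; A->plug->F->R->E->L->D->refl->F->L'->H->R'->C->plug->E
Char 6 ('G'): step: R->5, L=5; G->plug->G->R->F->L->G->refl->E->L'->C->R'->A->plug->F
Char 7 ('F'): step: R->6, L=5; F->plug->A->R->F->L->G->refl->E->L'->C->R'->D->plug->D
Char 8 ('G'): step: R->7, L=5; G->plug->G->R->A->L->C->refl->B->L'->B->R'->C->plug->E
Char 9 ('H'): step: R->0, L->6 (L advanced); H->plug->H->R->G->L->E->refl->G->L'->F->R'->A->plug->F
Char 10 ('F'): step: R->1, L=6; F->plug->A->R->H->L->B->refl->C->L'->D->R'->D->plug->D
Char 11 ('E'): step: R->2, L=6; E->plug->C->R->C->L->H->refl->A->L'->A->R'->B->plug->B
Char 12 ('D'): step: R->3, L=6; D->plug->D->R->A->L->A->refl->H->L'->C->R'->F->plug->A
Final: ciphertext=EHDFEFDEFDBA, RIGHT=3, LEFT=6

Answer: EHDFEFDEFDBA 3 6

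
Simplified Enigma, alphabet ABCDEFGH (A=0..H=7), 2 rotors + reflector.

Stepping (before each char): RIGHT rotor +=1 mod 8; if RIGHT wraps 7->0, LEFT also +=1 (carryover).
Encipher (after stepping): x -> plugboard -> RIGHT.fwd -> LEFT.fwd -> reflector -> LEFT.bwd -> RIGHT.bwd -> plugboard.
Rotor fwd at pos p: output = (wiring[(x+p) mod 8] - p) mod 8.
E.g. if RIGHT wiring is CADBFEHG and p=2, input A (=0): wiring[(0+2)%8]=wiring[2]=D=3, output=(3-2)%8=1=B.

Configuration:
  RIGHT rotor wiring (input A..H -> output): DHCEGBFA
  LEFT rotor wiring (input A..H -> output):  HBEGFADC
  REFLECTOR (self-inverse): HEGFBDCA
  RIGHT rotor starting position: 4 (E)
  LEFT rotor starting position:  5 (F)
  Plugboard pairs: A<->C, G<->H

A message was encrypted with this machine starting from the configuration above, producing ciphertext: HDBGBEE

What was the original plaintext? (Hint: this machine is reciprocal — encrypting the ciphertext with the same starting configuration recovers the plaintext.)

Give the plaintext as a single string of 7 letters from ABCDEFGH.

Answer: FGGCGCA

Derivation:
Char 1 ('H'): step: R->5, L=5; H->plug->G->R->H->L->A->refl->H->L'->F->R'->F->plug->F
Char 2 ('D'): step: R->6, L=5; D->plug->D->R->B->L->G->refl->C->L'->D->R'->H->plug->G
Char 3 ('B'): step: R->7, L=5; B->plug->B->R->E->L->E->refl->B->L'->G->R'->H->plug->G
Char 4 ('G'): step: R->0, L->6 (L advanced); G->plug->H->R->A->L->F->refl->D->L'->D->R'->A->plug->C
Char 5 ('B'): step: R->1, L=6; B->plug->B->R->B->L->E->refl->B->L'->C->R'->H->plug->G
Char 6 ('E'): step: R->2, L=6; E->plug->E->R->D->L->D->refl->F->L'->A->R'->A->plug->C
Char 7 ('E'): step: R->3, L=6; E->plug->E->R->F->L->A->refl->H->L'->G->R'->C->plug->A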